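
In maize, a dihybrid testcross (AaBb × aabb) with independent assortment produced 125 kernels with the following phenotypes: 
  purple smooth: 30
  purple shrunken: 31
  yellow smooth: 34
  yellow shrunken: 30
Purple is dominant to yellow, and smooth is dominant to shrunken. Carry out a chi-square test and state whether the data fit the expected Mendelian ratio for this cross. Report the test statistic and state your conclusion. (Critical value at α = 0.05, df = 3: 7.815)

0.344; consistent

A dihybrid testcross with independent assortment gives a 1:1:1:1 ratio.
Under the 1:1:1:1 hypothesis (Σ ratio = 4, N = 125):
  purple smooth: 125 × 1/4 = 31.25
  purple shrunken: 125 × 1/4 = 31.25
  yellow smooth: 125 × 1/4 = 31.25
  yellow shrunken: 125 × 1/4 = 31.25
χ² = Σ (O − E)² / E
  purple smooth: (30 − 31.25)² / 31.25 = 0.0500
  purple shrunken: (31 − 31.25)² / 31.25 = 0.0020
  yellow smooth: (34 − 31.25)² / 31.25 = 0.2420
  yellow shrunken: (30 − 31.25)² / 31.25 = 0.0500
χ² = 0.0500 + 0.0020 + 0.2420 + 0.0500 = 0.344
Degrees of freedom = 4 − 1 = 3; critical value at α = 0.05 is 7.815.
Since 0.344 < 7.815, we fail to reject the null hypothesis — the data are consistent with the 1:1:1:1 ratio.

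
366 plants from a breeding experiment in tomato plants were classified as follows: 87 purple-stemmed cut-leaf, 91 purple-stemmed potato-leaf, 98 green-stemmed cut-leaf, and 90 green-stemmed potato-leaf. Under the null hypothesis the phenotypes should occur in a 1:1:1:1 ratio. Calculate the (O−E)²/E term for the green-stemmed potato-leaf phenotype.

0.025

Expected counts for N = 366 under a 1:1:1:1 ratio (total parts = 4):
  purple-stemmed cut-leaf: 366 × 1/4 = 91.5
  purple-stemmed potato-leaf: 366 × 1/4 = 91.5
  green-stemmed cut-leaf: 366 × 1/4 = 91.5
  green-stemmed potato-leaf: 366 × 1/4 = 91.5
Contribution of green-stemmed potato-leaf: (90 − 91.5)² / 91.5 = 0.0246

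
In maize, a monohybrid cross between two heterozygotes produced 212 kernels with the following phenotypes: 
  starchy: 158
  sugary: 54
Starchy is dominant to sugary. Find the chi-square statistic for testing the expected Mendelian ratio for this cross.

For a monohybrid cross between heterozygotes with complete dominance, the expected phenotypic ratio is 3:1.
The 3:1 ratio has 4 parts, so with N = 212 the expected counts are:
  starchy: 212 × 3/4 = 159
  sugary: 212 × 1/4 = 53
χ² = Σ (O − E)² / E
  starchy: (158 − 159)² / 159 = 0.0063
  sugary: (54 − 53)² / 53 = 0.0189
χ² = 0.0063 + 0.0189 = 0.0252 ≈ 0.025

0.025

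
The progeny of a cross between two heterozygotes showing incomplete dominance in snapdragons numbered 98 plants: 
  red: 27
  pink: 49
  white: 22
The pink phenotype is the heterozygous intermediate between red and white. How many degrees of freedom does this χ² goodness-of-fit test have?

With incomplete dominance, a heterozygote × heterozygote cross gives a 1:2:1 phenotypic ratio.
A goodness-of-fit test with 3 phenotype classes has df = 3 − 1 = 2.

2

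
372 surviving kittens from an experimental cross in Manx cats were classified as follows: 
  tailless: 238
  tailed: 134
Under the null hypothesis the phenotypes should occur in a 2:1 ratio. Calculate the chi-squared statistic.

1.210

Expected counts for N = 372 under a 2:1 ratio (total parts = 3):
  tailless: 372 × 2/3 = 248
  tailed: 372 × 1/3 = 124
χ² = Σ (O − E)² / E
  tailless: (238 − 248)² / 248 = 0.4032
  tailed: (134 − 124)² / 124 = 0.8065
χ² = 0.4032 + 0.8065 = 1.2097 ≈ 1.210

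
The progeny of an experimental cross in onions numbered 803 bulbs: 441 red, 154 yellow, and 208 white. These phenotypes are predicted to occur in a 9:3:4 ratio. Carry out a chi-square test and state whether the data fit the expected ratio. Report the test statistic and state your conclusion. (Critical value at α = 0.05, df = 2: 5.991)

0.593; consistent

Under the 9:3:4 hypothesis (Σ ratio = 16, N = 803):
  red: 803 × 9/16 = 451.6875
  yellow: 803 × 3/16 = 150.5625
  white: 803 × 4/16 = 200.75
χ² = Σ (O − E)² / E
  red: (441 − 451.6875)² / 451.6875 = 0.2529
  yellow: (154 − 150.5625)² / 150.5625 = 0.0785
  white: (208 − 200.75)² / 200.75 = 0.2618
χ² = 0.2529 + 0.0785 + 0.2618 = 0.5932 ≈ 0.593
Degrees of freedom = 3 − 1 = 2; critical value at α = 0.05 is 5.991.
Since 0.593 < 5.991, we fail to reject the null hypothesis — the data are consistent with the 9:3:4 ratio.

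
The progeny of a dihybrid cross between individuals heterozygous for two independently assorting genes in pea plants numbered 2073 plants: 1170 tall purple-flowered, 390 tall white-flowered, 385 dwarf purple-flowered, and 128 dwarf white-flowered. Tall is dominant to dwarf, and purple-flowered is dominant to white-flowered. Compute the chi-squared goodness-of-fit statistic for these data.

0.072

A dihybrid F₂ with independent assortment and complete dominance at both loci gives a 9:3:3:1 phenotypic ratio.
Total ratio parts = 16. Expected numbers out of 2073:
  tall purple-flowered: 2073 × 9/16 = 1166.0625
  tall white-flowered: 2073 × 3/16 = 388.6875
  dwarf purple-flowered: 2073 × 3/16 = 388.6875
  dwarf white-flowered: 2073 × 1/16 = 129.5625
χ² = Σ (O − E)² / E
  tall purple-flowered: (1170 − 1166.0625)² / 1166.0625 = 0.0133
  tall white-flowered: (390 − 388.6875)² / 388.6875 = 0.0044
  dwarf purple-flowered: (385 − 388.6875)² / 388.6875 = 0.0350
  dwarf white-flowered: (128 − 129.5625)² / 129.5625 = 0.0188
χ² = 0.0133 + 0.0044 + 0.0350 + 0.0188 = 0.0715 ≈ 0.072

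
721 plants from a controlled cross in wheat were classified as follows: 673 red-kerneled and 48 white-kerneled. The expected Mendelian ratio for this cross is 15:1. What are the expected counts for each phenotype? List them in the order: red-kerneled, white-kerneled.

675.9375, 45.0625

Total ratio parts = 16. Expected numbers out of 721:
  red-kerneled: 721 × 15/16 = 675.9375
  white-kerneled: 721 × 1/16 = 45.0625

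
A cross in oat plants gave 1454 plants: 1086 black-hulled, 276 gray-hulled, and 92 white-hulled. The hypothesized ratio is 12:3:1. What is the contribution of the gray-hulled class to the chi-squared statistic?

0.042

Total ratio parts = 16. Expected numbers out of 1454:
  black-hulled: 1454 × 12/16 = 1090.5
  gray-hulled: 1454 × 3/16 = 272.625
  white-hulled: 1454 × 1/16 = 90.875
Contribution of gray-hulled: (276 − 272.625)² / 272.625 = 0.0418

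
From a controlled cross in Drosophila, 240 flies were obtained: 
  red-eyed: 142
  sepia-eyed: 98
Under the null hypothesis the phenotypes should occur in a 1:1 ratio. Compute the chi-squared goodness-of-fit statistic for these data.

8.067

Total ratio parts = 2. Expected numbers out of 240:
  red-eyed: 240 × 1/2 = 120
  sepia-eyed: 240 × 1/2 = 120
χ² = Σ (O − E)² / E
  red-eyed: (142 − 120)² / 120 = 4.0333
  sepia-eyed: (98 − 120)² / 120 = 4.0333
χ² = 4.0333 + 4.0333 = 8.0666 ≈ 8.067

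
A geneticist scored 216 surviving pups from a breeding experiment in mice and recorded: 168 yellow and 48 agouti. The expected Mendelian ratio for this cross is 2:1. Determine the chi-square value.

12.000

Total ratio parts = 3. Expected numbers out of 216:
  yellow: 216 × 2/3 = 144
  agouti: 216 × 1/3 = 72
χ² = Σ (O − E)² / E
  yellow: (168 − 144)² / 144 = 4.0000
  agouti: (48 − 72)² / 72 = 8.0000
χ² = 4.0000 + 8.0000 = 12.000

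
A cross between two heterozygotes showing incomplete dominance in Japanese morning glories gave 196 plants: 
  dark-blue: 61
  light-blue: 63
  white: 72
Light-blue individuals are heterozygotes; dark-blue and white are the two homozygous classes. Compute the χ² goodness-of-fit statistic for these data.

26.235

With incomplete dominance, a heterozygote × heterozygote cross gives a 1:2:1 phenotypic ratio.
Expected counts for N = 196 under a 1:2:1 ratio (total parts = 4):
  dark-blue: 196 × 1/4 = 49
  light-blue: 196 × 2/4 = 98
  white: 196 × 1/4 = 49
χ² = Σ (O − E)² / E
  dark-blue: (61 − 49)² / 49 = 2.9388
  light-blue: (63 − 98)² / 98 = 12.5000
  white: (72 − 49)² / 49 = 10.7959
χ² = 2.9388 + 12.5000 + 10.7959 = 26.2347 ≈ 26.235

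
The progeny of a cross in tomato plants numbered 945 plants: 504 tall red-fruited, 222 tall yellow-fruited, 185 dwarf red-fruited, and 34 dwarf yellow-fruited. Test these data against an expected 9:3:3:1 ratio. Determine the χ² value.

Expected counts for N = 945 under a 9:3:3:1 ratio (total parts = 16):
  tall red-fruited: 945 × 9/16 = 531.5625
  tall yellow-fruited: 945 × 3/16 = 177.1875
  dwarf red-fruited: 945 × 3/16 = 177.1875
  dwarf yellow-fruited: 945 × 1/16 = 59.0625
χ² = Σ (O − E)² / E
  tall red-fruited: (504 − 531.5625)² / 531.5625 = 1.4292
  tall yellow-fruited: (222 − 177.1875)² / 177.1875 = 11.3335
  dwarf red-fruited: (185 − 177.1875)² / 177.1875 = 0.3445
  dwarf yellow-fruited: (34 − 59.0625)² / 59.0625 = 10.6350
χ² = 1.4292 + 11.3335 + 0.3445 + 10.6350 = 23.7422 ≈ 23.742

23.742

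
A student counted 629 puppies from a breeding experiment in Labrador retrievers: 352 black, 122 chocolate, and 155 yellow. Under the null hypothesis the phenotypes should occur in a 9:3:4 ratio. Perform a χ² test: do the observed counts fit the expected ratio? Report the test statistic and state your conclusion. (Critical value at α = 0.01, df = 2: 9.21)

Expected counts for N = 629 under a 9:3:4 ratio (total parts = 16):
  black: 629 × 9/16 = 353.8125
  chocolate: 629 × 3/16 = 117.9375
  yellow: 629 × 4/16 = 157.25
χ² = Σ (O − E)² / E
  black: (352 − 353.8125)² / 353.8125 = 0.0093
  chocolate: (122 − 117.9375)² / 117.9375 = 0.1399
  yellow: (155 − 157.25)² / 157.25 = 0.0322
χ² = 0.0093 + 0.1399 + 0.0322 = 0.1814 ≈ 0.181
Degrees of freedom = 3 − 1 = 2; critical value at α = 0.01 is 9.21.
Since 0.181 < 9.21, we fail to reject the null hypothesis — the data are consistent with the 9:3:4 ratio.

0.181; consistent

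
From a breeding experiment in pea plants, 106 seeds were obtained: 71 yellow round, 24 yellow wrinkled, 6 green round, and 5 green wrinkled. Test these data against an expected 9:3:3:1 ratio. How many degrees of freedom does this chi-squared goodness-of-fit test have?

3

A goodness-of-fit test with 4 phenotype classes has df = 4 − 1 = 3.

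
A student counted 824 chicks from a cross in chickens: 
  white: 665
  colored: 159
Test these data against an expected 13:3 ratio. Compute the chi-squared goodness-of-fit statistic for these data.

0.161

Expected counts for N = 824 under a 13:3 ratio (total parts = 16):
  white: 824 × 13/16 = 669.5
  colored: 824 × 3/16 = 154.5
χ² = Σ (O − E)² / E
  white: (665 − 669.5)² / 669.5 = 0.0302
  colored: (159 − 154.5)² / 154.5 = 0.1311
χ² = 0.0302 + 0.1311 = 0.1613 ≈ 0.161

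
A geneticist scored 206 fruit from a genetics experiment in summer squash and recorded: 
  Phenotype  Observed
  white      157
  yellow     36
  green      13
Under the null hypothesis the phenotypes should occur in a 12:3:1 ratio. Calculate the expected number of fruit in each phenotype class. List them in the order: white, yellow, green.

The 12:3:1 ratio has 16 parts, so with N = 206 the expected counts are:
  white: 206 × 12/16 = 154.5
  yellow: 206 × 3/16 = 38.625
  green: 206 × 1/16 = 12.875

154.5, 38.625, 12.875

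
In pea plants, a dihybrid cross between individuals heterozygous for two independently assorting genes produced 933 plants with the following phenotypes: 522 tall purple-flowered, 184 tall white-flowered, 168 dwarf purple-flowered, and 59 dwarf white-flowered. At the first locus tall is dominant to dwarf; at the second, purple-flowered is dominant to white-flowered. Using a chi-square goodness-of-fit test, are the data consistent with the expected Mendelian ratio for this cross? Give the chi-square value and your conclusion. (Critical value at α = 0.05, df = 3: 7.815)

0.768; consistent

A dihybrid F₂ with independent assortment and complete dominance at both loci gives a 9:3:3:1 phenotypic ratio.
The 9:3:3:1 ratio has 16 parts, so with N = 933 the expected counts are:
  tall purple-flowered: 933 × 9/16 = 524.8125
  tall white-flowered: 933 × 3/16 = 174.9375
  dwarf purple-flowered: 933 × 3/16 = 174.9375
  dwarf white-flowered: 933 × 1/16 = 58.3125
χ² = Σ (O − E)² / E
  tall purple-flowered: (522 − 524.8125)² / 524.8125 = 0.0151
  tall white-flowered: (184 − 174.9375)² / 174.9375 = 0.4695
  dwarf purple-flowered: (168 − 174.9375)² / 174.9375 = 0.2751
  dwarf white-flowered: (59 − 58.3125)² / 58.3125 = 0.0081
χ² = 0.0151 + 0.4695 + 0.2751 + 0.0081 = 0.7678 ≈ 0.768
Degrees of freedom = 4 − 1 = 3; critical value at α = 0.05 is 7.815.
Since 0.768 < 7.815, we fail to reject the null hypothesis — the data are consistent with the 9:3:3:1 ratio.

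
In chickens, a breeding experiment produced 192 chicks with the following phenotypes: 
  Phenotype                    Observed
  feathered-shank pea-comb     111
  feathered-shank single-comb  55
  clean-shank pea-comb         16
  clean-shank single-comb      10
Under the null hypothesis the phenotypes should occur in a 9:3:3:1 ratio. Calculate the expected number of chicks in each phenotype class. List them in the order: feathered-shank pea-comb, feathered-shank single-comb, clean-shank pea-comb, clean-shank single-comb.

108, 36, 36, 12

Under the 9:3:3:1 hypothesis (Σ ratio = 16, N = 192):
  feathered-shank pea-comb: 192 × 9/16 = 108
  feathered-shank single-comb: 192 × 3/16 = 36
  clean-shank pea-comb: 192 × 3/16 = 36
  clean-shank single-comb: 192 × 1/16 = 12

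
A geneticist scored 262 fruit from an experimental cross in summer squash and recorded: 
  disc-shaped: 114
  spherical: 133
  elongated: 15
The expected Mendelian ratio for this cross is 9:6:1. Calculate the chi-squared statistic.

Under the 9:6:1 hypothesis (Σ ratio = 16, N = 262):
  disc-shaped: 262 × 9/16 = 147.375
  spherical: 262 × 6/16 = 98.25
  elongated: 262 × 1/16 = 16.375
χ² = Σ (O − E)² / E
  disc-shaped: (114 − 147.375)² / 147.375 = 7.5582
  spherical: (133 − 98.25)² / 98.25 = 12.2907
  elongated: (15 − 16.375)² / 16.375 = 0.1155
χ² = 7.5582 + 12.2907 + 0.1155 = 19.9644 ≈ 19.964

19.964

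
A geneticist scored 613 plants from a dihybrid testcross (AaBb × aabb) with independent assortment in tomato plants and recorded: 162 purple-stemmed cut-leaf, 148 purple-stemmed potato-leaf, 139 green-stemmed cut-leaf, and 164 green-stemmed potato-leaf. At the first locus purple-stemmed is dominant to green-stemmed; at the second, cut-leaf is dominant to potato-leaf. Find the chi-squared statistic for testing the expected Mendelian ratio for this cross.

2.759

A dihybrid testcross with independent assortment gives a 1:1:1:1 ratio.
Under the 1:1:1:1 hypothesis (Σ ratio = 4, N = 613):
  purple-stemmed cut-leaf: 613 × 1/4 = 153.25
  purple-stemmed potato-leaf: 613 × 1/4 = 153.25
  green-stemmed cut-leaf: 613 × 1/4 = 153.25
  green-stemmed potato-leaf: 613 × 1/4 = 153.25
χ² = Σ (O − E)² / E
  purple-stemmed cut-leaf: (162 − 153.25)² / 153.25 = 0.4996
  purple-stemmed potato-leaf: (148 − 153.25)² / 153.25 = 0.1799
  green-stemmed cut-leaf: (139 − 153.25)² / 153.25 = 1.3250
  green-stemmed potato-leaf: (164 − 153.25)² / 153.25 = 0.7541
χ² = 0.4996 + 0.1799 + 1.3250 + 0.7541 = 2.7586 ≈ 2.759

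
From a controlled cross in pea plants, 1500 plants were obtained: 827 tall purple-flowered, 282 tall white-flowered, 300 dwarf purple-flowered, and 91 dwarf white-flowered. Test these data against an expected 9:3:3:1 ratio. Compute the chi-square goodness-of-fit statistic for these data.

1.665

Under the 9:3:3:1 hypothesis (Σ ratio = 16, N = 1500):
  tall purple-flowered: 1500 × 9/16 = 843.75
  tall white-flowered: 1500 × 3/16 = 281.25
  dwarf purple-flowered: 1500 × 3/16 = 281.25
  dwarf white-flowered: 1500 × 1/16 = 93.75
χ² = Σ (O − E)² / E
  tall purple-flowered: (827 − 843.75)² / 843.75 = 0.3325
  tall white-flowered: (282 − 281.25)² / 281.25 = 0.0020
  dwarf purple-flowered: (300 − 281.25)² / 281.25 = 1.2500
  dwarf white-flowered: (91 − 93.75)² / 93.75 = 0.0807
χ² = 0.3325 + 0.0020 + 1.2500 + 0.0807 = 1.6652 ≈ 1.665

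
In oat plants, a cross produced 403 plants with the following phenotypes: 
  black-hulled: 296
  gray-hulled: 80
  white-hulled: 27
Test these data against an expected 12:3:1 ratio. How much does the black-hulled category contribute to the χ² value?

Under the 12:3:1 hypothesis (Σ ratio = 16, N = 403):
  black-hulled: 403 × 12/16 = 302.25
  gray-hulled: 403 × 3/16 = 75.5625
  white-hulled: 403 × 1/16 = 25.1875
Contribution of black-hulled: (296 − 302.25)² / 302.25 = 0.1292

0.129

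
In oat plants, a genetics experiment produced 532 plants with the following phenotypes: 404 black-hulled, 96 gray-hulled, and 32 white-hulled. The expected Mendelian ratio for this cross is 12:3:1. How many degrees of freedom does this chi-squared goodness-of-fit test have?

A goodness-of-fit test with 3 phenotype classes has df = 3 − 1 = 2.

2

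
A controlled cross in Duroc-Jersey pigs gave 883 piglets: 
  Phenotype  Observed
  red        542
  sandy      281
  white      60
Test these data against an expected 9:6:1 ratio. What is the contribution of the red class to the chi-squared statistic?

4.134

Under the 9:6:1 hypothesis (Σ ratio = 16, N = 883):
  red: 883 × 9/16 = 496.6875
  sandy: 883 × 6/16 = 331.125
  white: 883 × 1/16 = 55.1875
Contribution of red: (542 − 496.6875)² / 496.6875 = 4.1338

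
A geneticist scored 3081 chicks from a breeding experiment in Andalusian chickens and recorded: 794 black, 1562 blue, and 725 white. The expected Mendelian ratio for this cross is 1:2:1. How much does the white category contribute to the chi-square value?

Total ratio parts = 4. Expected numbers out of 3081:
  black: 3081 × 1/4 = 770.25
  blue: 3081 × 2/4 = 1540.5
  white: 3081 × 1/4 = 770.25
Contribution of white: (725 − 770.25)² / 770.25 = 2.6583

2.658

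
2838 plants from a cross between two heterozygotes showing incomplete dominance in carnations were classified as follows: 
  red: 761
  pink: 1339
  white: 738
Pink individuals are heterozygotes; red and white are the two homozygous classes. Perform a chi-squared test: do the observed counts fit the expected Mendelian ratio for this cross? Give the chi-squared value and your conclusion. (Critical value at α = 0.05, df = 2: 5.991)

9.393; not consistent

With incomplete dominance, a heterozygote × heterozygote cross gives a 1:2:1 phenotypic ratio.
Total ratio parts = 4. Expected numbers out of 2838:
  red: 2838 × 1/4 = 709.5
  pink: 2838 × 2/4 = 1419
  white: 2838 × 1/4 = 709.5
χ² = Σ (O − E)² / E
  red: (761 − 709.5)² / 709.5 = 3.7382
  pink: (1339 − 1419)² / 1419 = 4.5102
  white: (738 − 709.5)² / 709.5 = 1.1448
χ² = 3.7382 + 4.5102 + 1.1448 = 9.3932 ≈ 9.393
Degrees of freedom = 3 − 1 = 2; critical value at α = 0.05 is 5.991.
Since 9.393 > 5.991, we reject the null hypothesis — the data do not fit the 1:2:1 ratio.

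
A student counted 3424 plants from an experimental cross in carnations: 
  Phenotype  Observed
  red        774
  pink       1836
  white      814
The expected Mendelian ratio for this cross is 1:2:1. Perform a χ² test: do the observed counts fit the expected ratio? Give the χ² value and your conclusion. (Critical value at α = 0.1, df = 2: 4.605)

18.897; not consistent

The 1:2:1 ratio has 4 parts, so with N = 3424 the expected counts are:
  red: 3424 × 1/4 = 856
  pink: 3424 × 2/4 = 1712
  white: 3424 × 1/4 = 856
χ² = Σ (O − E)² / E
  red: (774 − 856)² / 856 = 7.8551
  pink: (1836 − 1712)² / 1712 = 8.9813
  white: (814 − 856)² / 856 = 2.0607
χ² = 7.8551 + 8.9813 + 2.0607 = 18.8971 ≈ 18.897
Degrees of freedom = 3 − 1 = 2; critical value at α = 0.1 is 4.605.
Since 18.897 > 4.605, we reject the null hypothesis — the data do not fit the 1:2:1 ratio.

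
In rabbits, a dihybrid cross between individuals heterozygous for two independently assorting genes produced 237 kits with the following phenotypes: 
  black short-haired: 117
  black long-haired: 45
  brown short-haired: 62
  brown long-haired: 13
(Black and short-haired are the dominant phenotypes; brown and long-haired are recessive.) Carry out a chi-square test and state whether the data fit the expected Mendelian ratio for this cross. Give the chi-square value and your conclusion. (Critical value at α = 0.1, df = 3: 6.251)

9.166; not consistent

A dihybrid F₂ with independent assortment and complete dominance at both loci gives a 9:3:3:1 phenotypic ratio.
The 9:3:3:1 ratio has 16 parts, so with N = 237 the expected counts are:
  black short-haired: 237 × 9/16 = 133.3125
  black long-haired: 237 × 3/16 = 44.4375
  brown short-haired: 237 × 3/16 = 44.4375
  brown long-haired: 237 × 1/16 = 14.8125
χ² = Σ (O − E)² / E
  black short-haired: (117 − 133.3125)² / 133.3125 = 1.9960
  black long-haired: (45 − 44.4375)² / 44.4375 = 0.0071
  brown short-haired: (62 − 44.4375)² / 44.4375 = 6.9410
  brown long-haired: (13 − 14.8125)² / 14.8125 = 0.2218
χ² = 1.9960 + 0.0071 + 6.9410 + 0.2218 = 9.1659 ≈ 9.166
Degrees of freedom = 4 − 1 = 3; critical value at α = 0.1 is 6.251.
Since 9.166 > 6.251, we reject the null hypothesis — the data do not fit the 9:3:3:1 ratio.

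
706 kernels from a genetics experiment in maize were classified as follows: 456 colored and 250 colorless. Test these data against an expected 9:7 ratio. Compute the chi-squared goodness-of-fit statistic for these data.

19.951

Under the 9:7 hypothesis (Σ ratio = 16, N = 706):
  colored: 706 × 9/16 = 397.125
  colorless: 706 × 7/16 = 308.875
χ² = Σ (O − E)² / E
  colored: (456 − 397.125)² / 397.125 = 8.7284
  colorless: (250 − 308.875)² / 308.875 = 11.2222
χ² = 8.7284 + 11.2222 = 19.9506 ≈ 19.951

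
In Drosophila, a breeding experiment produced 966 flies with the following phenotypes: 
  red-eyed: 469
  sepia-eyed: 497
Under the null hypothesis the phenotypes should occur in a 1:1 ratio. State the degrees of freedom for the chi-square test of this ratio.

A goodness-of-fit test with 2 phenotype classes has df = 2 − 1 = 1.

1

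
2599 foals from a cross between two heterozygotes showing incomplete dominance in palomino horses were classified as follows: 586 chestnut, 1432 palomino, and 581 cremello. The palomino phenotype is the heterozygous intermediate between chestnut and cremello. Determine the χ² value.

With incomplete dominance, a heterozygote × heterozygote cross gives a 1:2:1 phenotypic ratio.
Under the 1:2:1 hypothesis (Σ ratio = 4, N = 2599):
  chestnut: 2599 × 1/4 = 649.75
  palomino: 2599 × 2/4 = 1299.5
  cremello: 2599 × 1/4 = 649.75
χ² = Σ (O − E)² / E
  chestnut: (586 − 649.75)² / 649.75 = 6.2548
  palomino: (1432 − 1299.5)² / 1299.5 = 13.5100
  cremello: (581 − 649.75)² / 649.75 = 7.2744
χ² = 6.2548 + 13.5100 + 7.2744 = 27.0392 ≈ 27.039

27.039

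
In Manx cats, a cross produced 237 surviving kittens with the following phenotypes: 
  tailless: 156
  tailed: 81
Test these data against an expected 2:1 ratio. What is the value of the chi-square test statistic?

0.076

Total ratio parts = 3. Expected numbers out of 237:
  tailless: 237 × 2/3 = 158
  tailed: 237 × 1/3 = 79
χ² = Σ (O − E)² / E
  tailless: (156 − 158)² / 158 = 0.0253
  tailed: (81 − 79)² / 79 = 0.0506
χ² = 0.0253 + 0.0506 = 0.0759 ≈ 0.076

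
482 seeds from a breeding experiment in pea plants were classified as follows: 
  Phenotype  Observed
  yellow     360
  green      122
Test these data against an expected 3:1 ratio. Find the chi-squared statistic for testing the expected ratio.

The 3:1 ratio has 4 parts, so with N = 482 the expected counts are:
  yellow: 482 × 3/4 = 361.5
  green: 482 × 1/4 = 120.5
χ² = Σ (O − E)² / E
  yellow: (360 − 361.5)² / 361.5 = 0.0062
  green: (122 − 120.5)² / 120.5 = 0.0187
χ² = 0.0062 + 0.0187 = 0.0249 ≈ 0.025

0.025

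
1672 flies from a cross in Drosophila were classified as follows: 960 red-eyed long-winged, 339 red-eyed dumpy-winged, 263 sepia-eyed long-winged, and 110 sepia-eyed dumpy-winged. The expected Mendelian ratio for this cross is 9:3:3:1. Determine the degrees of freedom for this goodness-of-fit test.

A goodness-of-fit test with 4 phenotype classes has df = 4 − 1 = 3.

3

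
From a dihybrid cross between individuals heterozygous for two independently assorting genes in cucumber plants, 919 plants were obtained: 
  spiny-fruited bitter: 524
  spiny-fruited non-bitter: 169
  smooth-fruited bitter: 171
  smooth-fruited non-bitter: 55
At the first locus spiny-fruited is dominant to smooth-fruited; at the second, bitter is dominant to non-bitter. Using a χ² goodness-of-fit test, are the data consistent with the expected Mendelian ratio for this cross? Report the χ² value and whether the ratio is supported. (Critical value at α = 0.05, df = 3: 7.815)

A dihybrid F₂ with independent assortment and complete dominance at both loci gives a 9:3:3:1 phenotypic ratio.
Expected counts for N = 919 under a 9:3:3:1 ratio (total parts = 16):
  spiny-fruited bitter: 919 × 9/16 = 516.9375
  spiny-fruited non-bitter: 919 × 3/16 = 172.3125
  smooth-fruited bitter: 919 × 3/16 = 172.3125
  smooth-fruited non-bitter: 919 × 1/16 = 57.4375
χ² = Σ (O − E)² / E
  spiny-fruited bitter: (524 − 516.9375)² / 516.9375 = 0.0965
  spiny-fruited non-bitter: (169 − 172.3125)² / 172.3125 = 0.0637
  smooth-fruited bitter: (171 − 172.3125)² / 172.3125 = 0.0100
  smooth-fruited non-bitter: (55 − 57.4375)² / 57.4375 = 0.1034
χ² = 0.0965 + 0.0637 + 0.0100 + 0.1034 = 0.2736 ≈ 0.274
Degrees of freedom = 4 − 1 = 3; critical value at α = 0.05 is 7.815.
Since 0.274 < 7.815, we fail to reject the null hypothesis — the data are consistent with the 9:3:3:1 ratio.

0.274; consistent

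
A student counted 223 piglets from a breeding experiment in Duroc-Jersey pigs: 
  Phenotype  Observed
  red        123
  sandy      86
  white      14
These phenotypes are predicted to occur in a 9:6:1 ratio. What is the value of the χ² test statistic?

The 9:6:1 ratio has 16 parts, so with N = 223 the expected counts are:
  red: 223 × 9/16 = 125.4375
  sandy: 223 × 6/16 = 83.625
  white: 223 × 1/16 = 13.9375
χ² = Σ (O − E)² / E
  red: (123 − 125.4375)² / 125.4375 = 0.0474
  sandy: (86 − 83.625)² / 83.625 = 0.0675
  white: (14 − 13.9375)² / 13.9375 = 0.0003
χ² = 0.0474 + 0.0675 + 0.0003 = 0.1152 ≈ 0.115

0.115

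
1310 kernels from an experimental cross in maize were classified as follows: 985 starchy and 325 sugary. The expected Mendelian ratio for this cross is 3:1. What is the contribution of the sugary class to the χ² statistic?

Under the 3:1 hypothesis (Σ ratio = 4, N = 1310):
  starchy: 1310 × 3/4 = 982.5
  sugary: 1310 × 1/4 = 327.5
Contribution of sugary: (325 − 327.5)² / 327.5 = 0.0191

0.019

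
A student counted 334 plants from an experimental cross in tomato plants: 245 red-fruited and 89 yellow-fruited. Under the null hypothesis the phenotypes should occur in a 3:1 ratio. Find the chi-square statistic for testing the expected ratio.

0.483

Under the 3:1 hypothesis (Σ ratio = 4, N = 334):
  red-fruited: 334 × 3/4 = 250.5
  yellow-fruited: 334 × 1/4 = 83.5
χ² = Σ (O − E)² / E
  red-fruited: (245 − 250.5)² / 250.5 = 0.1208
  yellow-fruited: (89 − 83.5)² / 83.5 = 0.3623
χ² = 0.1208 + 0.3623 = 0.4831 ≈ 0.483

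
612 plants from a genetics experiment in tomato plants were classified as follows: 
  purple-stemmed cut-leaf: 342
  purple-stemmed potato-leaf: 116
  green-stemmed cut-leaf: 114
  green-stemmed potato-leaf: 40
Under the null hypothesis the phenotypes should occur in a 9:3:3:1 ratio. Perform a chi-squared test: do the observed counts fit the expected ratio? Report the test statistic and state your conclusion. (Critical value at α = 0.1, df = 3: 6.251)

The 9:3:3:1 ratio has 16 parts, so with N = 612 the expected counts are:
  purple-stemmed cut-leaf: 612 × 9/16 = 344.25
  purple-stemmed potato-leaf: 612 × 3/16 = 114.75
  green-stemmed cut-leaf: 612 × 3/16 = 114.75
  green-stemmed potato-leaf: 612 × 1/16 = 38.25
χ² = Σ (O − E)² / E
  purple-stemmed cut-leaf: (342 − 344.25)² / 344.25 = 0.0147
  purple-stemmed potato-leaf: (116 − 114.75)² / 114.75 = 0.0136
  green-stemmed cut-leaf: (114 − 114.75)² / 114.75 = 0.0049
  green-stemmed potato-leaf: (40 − 38.25)² / 38.25 = 0.0801
χ² = 0.0147 + 0.0136 + 0.0049 + 0.0801 = 0.1133 ≈ 0.113
Degrees of freedom = 4 − 1 = 3; critical value at α = 0.1 is 6.251.
Since 0.113 < 6.251, we fail to reject the null hypothesis — the data are consistent with the 9:3:3:1 ratio.

0.113; consistent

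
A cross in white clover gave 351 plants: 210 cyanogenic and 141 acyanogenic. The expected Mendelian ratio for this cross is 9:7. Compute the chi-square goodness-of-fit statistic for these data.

The 9:7 ratio has 16 parts, so with N = 351 the expected counts are:
  cyanogenic: 351 × 9/16 = 197.4375
  acyanogenic: 351 × 7/16 = 153.5625
χ² = Σ (O − E)² / E
  cyanogenic: (210 − 197.4375)² / 197.4375 = 0.7993
  acyanogenic: (141 − 153.5625)² / 153.5625 = 1.0277
χ² = 0.7993 + 1.0277 = 1.827

1.827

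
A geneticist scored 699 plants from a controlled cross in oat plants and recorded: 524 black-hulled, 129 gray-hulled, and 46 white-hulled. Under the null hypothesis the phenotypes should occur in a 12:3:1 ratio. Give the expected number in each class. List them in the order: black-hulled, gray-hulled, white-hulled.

Under the 12:3:1 hypothesis (Σ ratio = 16, N = 699):
  black-hulled: 699 × 12/16 = 524.25
  gray-hulled: 699 × 3/16 = 131.0625
  white-hulled: 699 × 1/16 = 43.6875

524.25, 131.0625, 43.6875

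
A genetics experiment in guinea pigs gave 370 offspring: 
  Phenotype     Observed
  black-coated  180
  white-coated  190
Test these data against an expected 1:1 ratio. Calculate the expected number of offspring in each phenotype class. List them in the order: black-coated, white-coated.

Total ratio parts = 2. Expected numbers out of 370:
  black-coated: 370 × 1/2 = 185
  white-coated: 370 × 1/2 = 185

185, 185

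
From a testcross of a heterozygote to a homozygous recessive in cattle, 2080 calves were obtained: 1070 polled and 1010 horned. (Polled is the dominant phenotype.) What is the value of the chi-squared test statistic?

1.731

A testcross of a heterozygote (Aa × aa) gives a 1:1 phenotypic ratio.
Under the 1:1 hypothesis (Σ ratio = 2, N = 2080):
  polled: 2080 × 1/2 = 1040
  horned: 2080 × 1/2 = 1040
χ² = Σ (O − E)² / E
  polled: (1070 − 1040)² / 1040 = 0.8654
  horned: (1010 − 1040)² / 1040 = 0.8654
χ² = 0.8654 + 0.8654 = 1.7308 ≈ 1.731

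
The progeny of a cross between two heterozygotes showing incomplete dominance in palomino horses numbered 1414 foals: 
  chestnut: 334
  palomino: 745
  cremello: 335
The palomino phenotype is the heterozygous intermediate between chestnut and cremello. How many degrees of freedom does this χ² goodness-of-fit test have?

2

With incomplete dominance, a heterozygote × heterozygote cross gives a 1:2:1 phenotypic ratio.
A goodness-of-fit test with 3 phenotype classes has df = 3 − 1 = 2.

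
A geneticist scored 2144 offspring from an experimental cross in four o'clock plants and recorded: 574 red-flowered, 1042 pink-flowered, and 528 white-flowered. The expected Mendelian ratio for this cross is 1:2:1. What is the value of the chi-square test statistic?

Under the 1:2:1 hypothesis (Σ ratio = 4, N = 2144):
  red-flowered: 2144 × 1/4 = 536
  pink-flowered: 2144 × 2/4 = 1072
  white-flowered: 2144 × 1/4 = 536
χ² = Σ (O − E)² / E
  red-flowered: (574 − 536)² / 536 = 2.6940
  pink-flowered: (1042 − 1072)² / 1072 = 0.8396
  white-flowered: (528 − 536)² / 536 = 0.1194
χ² = 2.6940 + 0.8396 + 0.1194 = 3.653

3.653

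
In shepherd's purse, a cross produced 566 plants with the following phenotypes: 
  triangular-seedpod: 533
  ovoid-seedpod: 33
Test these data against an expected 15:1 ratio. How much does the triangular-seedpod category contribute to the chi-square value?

Total ratio parts = 16. Expected numbers out of 566:
  triangular-seedpod: 566 × 15/16 = 530.625
  ovoid-seedpod: 566 × 1/16 = 35.375
Contribution of triangular-seedpod: (533 − 530.625)² / 530.625 = 0.0106

0.011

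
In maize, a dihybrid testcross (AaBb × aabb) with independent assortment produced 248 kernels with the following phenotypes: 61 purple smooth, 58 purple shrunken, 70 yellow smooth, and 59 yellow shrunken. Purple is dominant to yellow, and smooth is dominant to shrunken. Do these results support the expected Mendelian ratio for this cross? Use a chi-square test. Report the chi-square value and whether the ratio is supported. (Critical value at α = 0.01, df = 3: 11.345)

A dihybrid testcross with independent assortment gives a 1:1:1:1 ratio.
Under the 1:1:1:1 hypothesis (Σ ratio = 4, N = 248):
  purple smooth: 248 × 1/4 = 62
  purple shrunken: 248 × 1/4 = 62
  yellow smooth: 248 × 1/4 = 62
  yellow shrunken: 248 × 1/4 = 62
χ² = Σ (O − E)² / E
  purple smooth: (61 − 62)² / 62 = 0.0161
  purple shrunken: (58 − 62)² / 62 = 0.2581
  yellow smooth: (70 − 62)² / 62 = 1.0323
  yellow shrunken: (59 − 62)² / 62 = 0.1452
χ² = 0.0161 + 0.2581 + 1.0323 + 0.1452 = 1.4517 ≈ 1.452
Degrees of freedom = 4 − 1 = 3; critical value at α = 0.01 is 11.345.
Since 1.452 < 11.345, we fail to reject the null hypothesis — the data are consistent with the 1:1:1:1 ratio.

1.452; consistent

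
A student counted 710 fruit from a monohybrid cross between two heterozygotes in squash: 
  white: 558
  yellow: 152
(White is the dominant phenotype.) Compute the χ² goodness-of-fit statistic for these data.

4.885

For a monohybrid cross between heterozygotes with complete dominance, the expected phenotypic ratio is 3:1.
The 3:1 ratio has 4 parts, so with N = 710 the expected counts are:
  white: 710 × 3/4 = 532.5
  yellow: 710 × 1/4 = 177.5
χ² = Σ (O − E)² / E
  white: (558 − 532.5)² / 532.5 = 1.2211
  yellow: (152 − 177.5)² / 177.5 = 3.6634
χ² = 1.2211 + 3.6634 = 4.8845 ≈ 4.885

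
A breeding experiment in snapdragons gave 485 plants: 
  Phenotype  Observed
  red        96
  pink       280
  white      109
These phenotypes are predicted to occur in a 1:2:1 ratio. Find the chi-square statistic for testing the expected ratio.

12.295

The 1:2:1 ratio has 4 parts, so with N = 485 the expected counts are:
  red: 485 × 1/4 = 121.25
  pink: 485 × 2/4 = 242.5
  white: 485 × 1/4 = 121.25
χ² = Σ (O − E)² / E
  red: (96 − 121.25)² / 121.25 = 5.2582
  pink: (280 − 242.5)² / 242.5 = 5.7990
  white: (109 − 121.25)² / 121.25 = 1.2376
χ² = 5.2582 + 5.7990 + 1.2376 = 12.2948 ≈ 12.295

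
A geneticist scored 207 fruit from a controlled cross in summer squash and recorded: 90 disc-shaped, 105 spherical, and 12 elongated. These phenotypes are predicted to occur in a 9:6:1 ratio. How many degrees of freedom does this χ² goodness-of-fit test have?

A goodness-of-fit test with 3 phenotype classes has df = 3 − 1 = 2.

2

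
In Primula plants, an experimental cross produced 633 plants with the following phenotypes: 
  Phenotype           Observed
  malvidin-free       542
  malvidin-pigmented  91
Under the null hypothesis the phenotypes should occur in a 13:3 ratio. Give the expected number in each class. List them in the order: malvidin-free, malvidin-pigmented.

Under the 13:3 hypothesis (Σ ratio = 16, N = 633):
  malvidin-free: 633 × 13/16 = 514.3125
  malvidin-pigmented: 633 × 3/16 = 118.6875

514.3125, 118.6875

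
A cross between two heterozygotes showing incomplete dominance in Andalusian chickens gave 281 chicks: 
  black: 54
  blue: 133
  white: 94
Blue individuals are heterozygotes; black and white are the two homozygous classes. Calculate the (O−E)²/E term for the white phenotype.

8.029

With incomplete dominance, a heterozygote × heterozygote cross gives a 1:2:1 phenotypic ratio.
Expected counts for N = 281 under a 1:2:1 ratio (total parts = 4):
  black: 281 × 1/4 = 70.25
  blue: 281 × 2/4 = 140.5
  white: 281 × 1/4 = 70.25
Contribution of white: (94 − 70.25)² / 70.25 = 8.0294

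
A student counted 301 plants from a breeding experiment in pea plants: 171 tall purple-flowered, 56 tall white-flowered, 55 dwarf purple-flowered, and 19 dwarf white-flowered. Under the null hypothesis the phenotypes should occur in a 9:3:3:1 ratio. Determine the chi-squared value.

Total ratio parts = 16. Expected numbers out of 301:
  tall purple-flowered: 301 × 9/16 = 169.3125
  tall white-flowered: 301 × 3/16 = 56.4375
  dwarf purple-flowered: 301 × 3/16 = 56.4375
  dwarf white-flowered: 301 × 1/16 = 18.8125
χ² = Σ (O − E)² / E
  tall purple-flowered: (171 − 169.3125)² / 169.3125 = 0.0168
  tall white-flowered: (56 − 56.4375)² / 56.4375 = 0.0034
  dwarf purple-flowered: (55 − 56.4375)² / 56.4375 = 0.0366
  dwarf white-flowered: (19 − 18.8125)² / 18.8125 = 0.0019
χ² = 0.0168 + 0.0034 + 0.0366 + 0.0019 = 0.0587 ≈ 0.059

0.059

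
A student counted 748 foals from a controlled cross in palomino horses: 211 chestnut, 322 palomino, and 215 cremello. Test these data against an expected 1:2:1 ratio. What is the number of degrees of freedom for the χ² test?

A goodness-of-fit test with 3 phenotype classes has df = 3 − 1 = 2.

2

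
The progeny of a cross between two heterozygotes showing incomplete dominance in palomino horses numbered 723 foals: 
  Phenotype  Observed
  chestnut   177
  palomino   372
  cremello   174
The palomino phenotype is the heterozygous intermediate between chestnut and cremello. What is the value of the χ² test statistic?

0.635

With incomplete dominance, a heterozygote × heterozygote cross gives a 1:2:1 phenotypic ratio.
Expected counts for N = 723 under a 1:2:1 ratio (total parts = 4):
  chestnut: 723 × 1/4 = 180.75
  palomino: 723 × 2/4 = 361.5
  cremello: 723 × 1/4 = 180.75
χ² = Σ (O − E)² / E
  chestnut: (177 − 180.75)² / 180.75 = 0.0778
  palomino: (372 − 361.5)² / 361.5 = 0.3050
  cremello: (174 − 180.75)² / 180.75 = 0.2521
χ² = 0.0778 + 0.3050 + 0.2521 = 0.6349 ≈ 0.635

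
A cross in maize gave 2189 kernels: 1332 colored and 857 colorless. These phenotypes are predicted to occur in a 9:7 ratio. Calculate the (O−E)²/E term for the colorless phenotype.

Under the 9:7 hypothesis (Σ ratio = 16, N = 2189):
  colored: 2189 × 9/16 = 1231.3125
  colorless: 2189 × 7/16 = 957.6875
Contribution of colorless: (857 − 957.6875)² / 957.6875 = 10.5859

10.586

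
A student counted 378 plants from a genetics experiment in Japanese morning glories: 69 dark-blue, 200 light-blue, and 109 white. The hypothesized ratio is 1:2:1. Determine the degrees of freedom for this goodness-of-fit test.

2

A goodness-of-fit test with 3 phenotype classes has df = 3 − 1 = 2.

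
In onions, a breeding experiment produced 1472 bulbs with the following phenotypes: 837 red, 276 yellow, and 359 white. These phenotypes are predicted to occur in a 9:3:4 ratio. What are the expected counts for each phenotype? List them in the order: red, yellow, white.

828, 276, 368

Under the 9:3:4 hypothesis (Σ ratio = 16, N = 1472):
  red: 1472 × 9/16 = 828
  yellow: 1472 × 3/16 = 276
  white: 1472 × 4/16 = 368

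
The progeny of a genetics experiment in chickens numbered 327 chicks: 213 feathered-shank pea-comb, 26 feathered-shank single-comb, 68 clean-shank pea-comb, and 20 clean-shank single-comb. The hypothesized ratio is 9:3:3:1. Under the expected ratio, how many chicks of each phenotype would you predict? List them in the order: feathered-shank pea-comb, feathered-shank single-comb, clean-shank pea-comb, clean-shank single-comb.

183.9375, 61.3125, 61.3125, 20.4375

The 9:3:3:1 ratio has 16 parts, so with N = 327 the expected counts are:
  feathered-shank pea-comb: 327 × 9/16 = 183.9375
  feathered-shank single-comb: 327 × 3/16 = 61.3125
  clean-shank pea-comb: 327 × 3/16 = 61.3125
  clean-shank single-comb: 327 × 1/16 = 20.4375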